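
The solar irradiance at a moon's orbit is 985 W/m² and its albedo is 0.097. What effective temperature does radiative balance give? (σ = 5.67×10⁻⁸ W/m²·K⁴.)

T ≈ 250 K

Power absorbed = (1−a)S·πR²; power emitted = 4πR²σT⁴. Equating and cancelling πR²:
T = ((1−a)S / 4σ)^(1/4) = (889 / (4 × 5.67×10⁻⁸))^(1/4) = (3.92×10^9)^(1/4).
T = 250 K.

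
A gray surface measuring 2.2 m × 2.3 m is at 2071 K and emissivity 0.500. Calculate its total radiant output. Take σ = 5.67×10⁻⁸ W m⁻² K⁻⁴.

P ≈ 2.64×10^6 W

A = 2.2 × 2.3 = 5.06 m².
Stefan–Boltzmann: P = εσAT⁴ = 0.500 × 5.67×10⁻⁸ × 5.06 × (2071)⁴ = 0.500 × 5.67×10⁻⁸ × 5.06 × 1.84×10^13.
P = 2.64×10^6 W.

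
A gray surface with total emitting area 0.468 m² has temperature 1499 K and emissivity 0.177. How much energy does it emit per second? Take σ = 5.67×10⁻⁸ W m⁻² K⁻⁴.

P ≈ 23700 W

Stefan–Boltzmann: P = εσAT⁴ = 0.177 × 5.67×10⁻⁸ × 0.468 × (1499)⁴ = 0.177 × 5.67×10⁻⁸ × 0.468 × 5.05×10^12.
P = 23700 W.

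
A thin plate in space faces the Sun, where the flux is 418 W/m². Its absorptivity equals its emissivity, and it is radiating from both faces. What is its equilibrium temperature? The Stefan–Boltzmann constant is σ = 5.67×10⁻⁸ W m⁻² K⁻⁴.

Absorbed flux αS = emitted flux 2εσT⁴ per unit area; with α = ε this gives T = (S/2σ)^(1/4).
T = (418 / (2 × 5.67×10⁻⁸))^(1/4) = (3.69×10^9)^(1/4).
T = 246 K.

T ≈ 246 K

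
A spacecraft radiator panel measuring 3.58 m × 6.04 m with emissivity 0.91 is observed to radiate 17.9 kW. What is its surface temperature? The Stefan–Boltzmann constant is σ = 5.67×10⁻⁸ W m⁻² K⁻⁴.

T ≈ 356 K

A = 3.58 × 6.04 = 21.6 m².
From P = εσAT⁴, T = (P / εσA)^(1/4) = (17900 / (0.91 × 5.67×10⁻⁸ × 21.6))^(1/4).
T = (1.60×10^10)^(1/4) = 356 K.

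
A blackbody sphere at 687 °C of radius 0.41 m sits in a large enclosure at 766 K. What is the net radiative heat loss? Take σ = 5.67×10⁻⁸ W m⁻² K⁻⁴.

Q ≈ 60500 W

A = 4πr² = 4π × (0.41)² = 2.11 m².
Convert: 687 °C = 960 K.
Q = σA(T⁴ − T_s⁴). T⁴ − T_s⁴ = (960)⁴ − (766)⁴ = 8.49×10^11 − 3.44×10^11 = 5.05×10^11 K⁴.
Q = 5.67×10⁻⁸ × 2.11 × 5.05×10^11 = 60500 W.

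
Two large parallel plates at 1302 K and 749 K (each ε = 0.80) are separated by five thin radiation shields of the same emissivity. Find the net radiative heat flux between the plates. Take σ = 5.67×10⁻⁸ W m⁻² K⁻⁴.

q ≈ 16100 W/m²

Each of the 6 gaps contributes resistance (2/ε − 1) = 2/0.80 − 1 = 1.500; total = 9.000.
q = σ(T₁⁴ − T₂⁴) / 9.000 = 5.67×10⁻⁸ × 2.56×10^12 / 9.000 = 16100 W/m².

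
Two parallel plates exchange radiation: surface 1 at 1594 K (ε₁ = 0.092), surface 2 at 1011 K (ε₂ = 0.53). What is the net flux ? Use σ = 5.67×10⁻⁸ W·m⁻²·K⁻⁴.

For two large parallel gray plates, q = σ(T₁⁴ − T₂⁴) / (1/ε₁ + 1/ε₂ − 1).
1/ε₁ + 1/ε₂ − 1 = 1/0.092 + 1/0.53 − 1 = 11.76.
T₁⁴ − T₂⁴ = 6.46×10^12 − 1.04×10^12 = 5.41×10^12 K⁴.
q = 5.67×10⁻⁸ × 5.41×10^12 / 11.76 = 26100 W/m².

q ≈ 26100 W/m²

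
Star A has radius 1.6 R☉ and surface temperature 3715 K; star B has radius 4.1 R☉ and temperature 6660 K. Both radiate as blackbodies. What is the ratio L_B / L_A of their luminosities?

L_B/L_A ≈ 67.8

L = 4πR²σT⁴ ∝ R²T⁴, so L_B/L_A = (4.1/1.6)² × (6660/3715)⁴ = 6.57 × 10.3 = 67.8.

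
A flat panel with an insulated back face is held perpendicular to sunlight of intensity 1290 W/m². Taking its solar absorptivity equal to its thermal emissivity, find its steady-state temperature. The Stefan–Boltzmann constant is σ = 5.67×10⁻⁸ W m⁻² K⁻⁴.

T ≈ 388 K

Absorbed flux αS = emitted flux εσT⁴ (one radiating face); with α = ε, T = (S/σ)^(1/4).
T = (1290 / 5.67×10⁻⁸)^(1/4) = (2.28×10^10)^(1/4).
T = 388 K.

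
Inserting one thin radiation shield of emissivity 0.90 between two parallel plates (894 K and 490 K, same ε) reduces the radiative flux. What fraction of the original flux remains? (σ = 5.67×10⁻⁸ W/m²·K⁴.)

With N identical shields there are N+1 = 2 gaps in series, each with the same radiative resistance, so the flux falls to 1/(N+1) of its unshielded value.

ratio ≈ 0.500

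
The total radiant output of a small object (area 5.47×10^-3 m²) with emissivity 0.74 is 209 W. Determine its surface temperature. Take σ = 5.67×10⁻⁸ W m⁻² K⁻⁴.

From P = εσAT⁴, T = (P / εσA)^(1/4) = (209 / (0.74 × 5.67×10⁻⁸ × 5.47×10^-3))^(1/4).
T = (9.11×10^11)^(1/4) = 977 K.

T ≈ 977 K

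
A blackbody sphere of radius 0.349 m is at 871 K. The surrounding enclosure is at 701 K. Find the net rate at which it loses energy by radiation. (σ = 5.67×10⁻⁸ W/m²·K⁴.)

A = 4πr² = 4π × (0.349)² = 1.53 m².
Q = σA(T⁴ − T_s⁴). T⁴ − T_s⁴ = (871)⁴ − (701)⁴ = 5.76×10^11 − 2.41×10^11 = 3.34×10^11 K⁴.
Q = 5.67×10⁻⁸ × 1.53 × 3.34×10^11 = 29000 W.

Q ≈ 29000 W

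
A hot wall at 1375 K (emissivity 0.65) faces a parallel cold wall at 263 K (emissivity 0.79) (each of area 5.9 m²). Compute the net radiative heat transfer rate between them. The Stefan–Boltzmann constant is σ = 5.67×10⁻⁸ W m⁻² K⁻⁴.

For two large parallel gray plates, q = σ(T₁⁴ − T₂⁴) / (1/ε₁ + 1/ε₂ − 1).
1/ε₁ + 1/ε₂ − 1 = 1/0.65 + 1/0.79 − 1 = 1.804.
T₁⁴ − T₂⁴ = 3.57×10^12 − 4.78×10^9 = 3.57×10^12 K⁴.
q = 5.67×10⁻⁸ × 3.57×10^12 / 1.804 = 1.12×10^5 W/m².
Q = q·A = 1.12×10^5 × 5.9 = 6.62×10^5 W.

Q ≈ 6.62×10^5 W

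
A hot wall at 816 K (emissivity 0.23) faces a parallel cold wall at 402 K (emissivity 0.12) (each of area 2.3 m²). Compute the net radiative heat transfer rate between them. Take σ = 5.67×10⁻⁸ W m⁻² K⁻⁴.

For two large parallel gray plates, q = σ(T₁⁴ − T₂⁴) / (1/ε₁ + 1/ε₂ − 1).
1/ε₁ + 1/ε₂ − 1 = 1/0.23 + 1/0.12 − 1 = 11.68.
T₁⁴ − T₂⁴ = 4.43×10^11 − 2.61×10^10 = 4.17×10^11 K⁴.
q = 5.67×10⁻⁸ × 4.17×10^11 / 11.68 = 2030 W/m².
Q = q·A = 2030 × 2.3 = 4660 W.

Q ≈ 4660 W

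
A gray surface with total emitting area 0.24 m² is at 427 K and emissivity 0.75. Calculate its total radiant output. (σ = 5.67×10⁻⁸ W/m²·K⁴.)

P ≈ 339 W

P = εσAT⁴ = 0.75 × 5.67×10⁻⁸ × 0.240 × (427)⁴ = 0.75 × 5.67×10⁻⁸ × 0.240 × 3.32×10^10.
P = 339 W.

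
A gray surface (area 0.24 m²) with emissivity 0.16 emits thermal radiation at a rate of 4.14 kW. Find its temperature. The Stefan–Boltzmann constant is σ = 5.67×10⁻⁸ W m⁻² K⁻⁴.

T ≈ 1170 K

From P = εσAT⁴, T = (P / εσA)^(1/4) = (4140 / (0.16 × 5.67×10⁻⁸ × 0.240))^(1/4).
T = (1.90×10^12)^(1/4) = 1170 K.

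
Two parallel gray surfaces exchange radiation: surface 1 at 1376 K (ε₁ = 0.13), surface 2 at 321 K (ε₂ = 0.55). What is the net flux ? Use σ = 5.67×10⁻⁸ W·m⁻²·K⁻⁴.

q ≈ 23800 W/m²

For two large parallel gray plates, q = σ(T₁⁴ − T₂⁴) / (1/ε₁ + 1/ε₂ − 1).
1/ε₁ + 1/ε₂ − 1 = 1/0.13 + 1/0.55 − 1 = 8.510.
T₁⁴ − T₂⁴ = 3.58×10^12 − 1.06×10^10 = 3.57×10^12 K⁴.
q = 5.67×10⁻⁸ × 3.57×10^12 / 8.510 = 23800 W/m².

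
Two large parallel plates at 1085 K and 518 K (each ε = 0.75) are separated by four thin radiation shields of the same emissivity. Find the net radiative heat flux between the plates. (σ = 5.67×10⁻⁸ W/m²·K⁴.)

Each of the 5 gaps contributes resistance (2/ε − 1) = 2/0.75 − 1 = 1.667; total = 8.333.
q = σ(T₁⁴ − T₂⁴) / 8.333 = 5.67×10⁻⁸ × 1.31×10^12 / 8.333 = 8940 W/m².

q ≈ 8940 W/m²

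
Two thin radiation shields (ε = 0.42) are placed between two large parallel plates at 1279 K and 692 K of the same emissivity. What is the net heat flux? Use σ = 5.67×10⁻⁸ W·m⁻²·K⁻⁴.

Each of the 3 gaps contributes resistance (2/ε − 1) = 2/0.42 − 1 = 3.762; total = 11.29.
q = σ(T₁⁴ − T₂⁴) / 11.29 = 5.67×10⁻⁸ × 2.45×10^12 / 11.29 = 12300 W/m².

q ≈ 12300 W/m²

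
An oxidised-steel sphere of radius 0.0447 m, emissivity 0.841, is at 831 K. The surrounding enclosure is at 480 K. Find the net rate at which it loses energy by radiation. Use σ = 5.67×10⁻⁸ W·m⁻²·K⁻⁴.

Q ≈ 507 W

A = 4πr² = 4π × (0.0447)² = 0.0251 m².
Q = εσA(T⁴ − T_s⁴). T⁴ − T_s⁴ = (831)⁴ − (480)⁴ = 4.77×10^11 − 5.31×10^10 = 4.24×10^11 K⁴.
Q = 0.841 × 5.67×10⁻⁸ × 0.0251 × 4.24×10^11 = 507 W.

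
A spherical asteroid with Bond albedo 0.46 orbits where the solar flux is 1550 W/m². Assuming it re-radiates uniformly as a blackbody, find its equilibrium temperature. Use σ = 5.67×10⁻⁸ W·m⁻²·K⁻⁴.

Power absorbed = (1−a)S·πR²; power emitted = 4πR²σT⁴. Equating and cancelling πR²:
T = ((1−a)S / 4σ)^(1/4) = (837 / (4 × 5.67×10⁻⁸))^(1/4) = (3.69×10^9)^(1/4).
T = 246 K.

T ≈ 246 K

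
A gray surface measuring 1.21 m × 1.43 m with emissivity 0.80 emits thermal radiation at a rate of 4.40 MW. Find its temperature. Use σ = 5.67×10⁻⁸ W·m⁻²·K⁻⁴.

T ≈ 2740 K

A = 1.21 × 1.43 = 1.73 m².
From P = εσAT⁴, T = (P / εσA)^(1/4) = (4.40×10^6 / (0.80 × 5.67×10⁻⁸ × 1.73))^(1/4).
T = (5.61×10^13)^(1/4) = 2740 K.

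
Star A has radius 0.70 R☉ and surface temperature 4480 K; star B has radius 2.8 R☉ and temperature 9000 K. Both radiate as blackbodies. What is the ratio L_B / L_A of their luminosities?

L = 4πR²σT⁴ ∝ R²T⁴, so L_B/L_A = (2.8/0.70)² × (9000/4480)⁴ = 16.0 × 16.3 = 261.

L_B/L_A ≈ 261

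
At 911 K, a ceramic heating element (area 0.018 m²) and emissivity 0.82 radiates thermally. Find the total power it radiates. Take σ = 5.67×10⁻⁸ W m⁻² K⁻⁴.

Stefan–Boltzmann: P = εσAT⁴ = 0.82 × 5.67×10⁻⁸ × 0.0180 × (911)⁴ = 0.82 × 5.67×10⁻⁸ × 0.0180 × 6.89×10^11.
P = 576 W.

P ≈ 576 W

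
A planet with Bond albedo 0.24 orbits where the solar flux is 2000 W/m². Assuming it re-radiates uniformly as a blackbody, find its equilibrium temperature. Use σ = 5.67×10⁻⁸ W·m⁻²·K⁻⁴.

Power absorbed = (1−a)S·πR²; power emitted = 4πR²σT⁴. Equating and cancelling πR²:
T = ((1−a)S / 4σ)^(1/4) = (1520 / (4 × 5.67×10⁻⁸))^(1/4) = (6.70×10^9)^(1/4).
T = 286 K.

T ≈ 286 K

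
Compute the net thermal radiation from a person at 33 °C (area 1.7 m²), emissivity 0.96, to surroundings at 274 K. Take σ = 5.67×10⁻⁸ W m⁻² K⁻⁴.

Convert: 33 °C = 306 K.
Q = εσA(T⁴ − T_s⁴). T⁴ − T_s⁴ = (306)⁴ − (274)⁴ = 8.77×10^9 − 5.64×10^9 = 3.13×10^9 K⁴.
Q = 0.96 × 5.67×10⁻⁸ × 1.70 × 3.13×10^9 = 290 W.

Q ≈ 290 W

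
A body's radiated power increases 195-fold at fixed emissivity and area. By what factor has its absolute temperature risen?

P ∝ T⁴ ⇒ T ∝ P^(1/4), so T scales by (195)^(1/4) = 3.74.

factor ≈ 3.74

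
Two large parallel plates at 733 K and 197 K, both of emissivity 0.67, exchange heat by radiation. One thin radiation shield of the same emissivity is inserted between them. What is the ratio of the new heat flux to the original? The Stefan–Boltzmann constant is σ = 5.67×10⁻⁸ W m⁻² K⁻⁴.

ratio ≈ 0.500

With N identical shields there are N+1 = 2 gaps in series, each with the same radiative resistance, so the flux falls to 1/(N+1) of its unshielded value.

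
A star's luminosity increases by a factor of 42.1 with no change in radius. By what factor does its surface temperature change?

factor ≈ 2.55

P ∝ T⁴ ⇒ T ∝ P^(1/4), so T scales by (42.1)^(1/4) = 2.55.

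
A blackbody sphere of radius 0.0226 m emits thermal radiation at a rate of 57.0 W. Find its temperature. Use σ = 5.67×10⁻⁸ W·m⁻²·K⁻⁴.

A = 4πr² = 4π × (0.0226)² = 6.42×10^-3 m².
From P = σAT⁴, T = (P / σA)^(1/4) = (57.0 / (5.67×10⁻⁸ × 6.42×10^-3))^(1/4).
T = (1.57×10^11)^(1/4) = 629 K.

T ≈ 629 K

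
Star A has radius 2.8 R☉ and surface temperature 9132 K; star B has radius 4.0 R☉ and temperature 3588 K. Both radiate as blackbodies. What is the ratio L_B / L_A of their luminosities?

L = 4πR²σT⁴ ∝ R²T⁴, so L_B/L_A = (4.0/2.8)² × (3588/9132)⁴ = 2.04 × 0.0238 = 0.0486.

L_B/L_A ≈ 0.0486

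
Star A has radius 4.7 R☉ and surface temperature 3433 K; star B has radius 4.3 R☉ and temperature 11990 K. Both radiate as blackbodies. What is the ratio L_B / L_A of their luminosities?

L = 4πR²σT⁴ ∝ R²T⁴, so L_B/L_A = (4.3/4.7)² × (11990/3433)⁴ = 0.837 × 149 = 125.

L_B/L_A ≈ 125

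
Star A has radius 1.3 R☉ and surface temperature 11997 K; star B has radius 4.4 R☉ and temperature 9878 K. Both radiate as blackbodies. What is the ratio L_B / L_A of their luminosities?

L = 4πR²σT⁴ ∝ R²T⁴, so L_B/L_A = (4.4/1.3)² × (9878/11997)⁴ = 11.5 × 0.460 = 5.27.

L_B/L_A ≈ 5.27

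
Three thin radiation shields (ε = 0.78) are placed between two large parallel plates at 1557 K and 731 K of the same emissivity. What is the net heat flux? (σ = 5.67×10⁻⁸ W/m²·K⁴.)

Each of the 4 gaps contributes resistance (2/ε − 1) = 2/0.78 − 1 = 1.564; total = 6.256.
q = σ(T₁⁴ − T₂⁴) / 6.256 = 5.67×10⁻⁸ × 5.59×10^12 / 6.256 = 50700 W/m².

q ≈ 50700 W/m²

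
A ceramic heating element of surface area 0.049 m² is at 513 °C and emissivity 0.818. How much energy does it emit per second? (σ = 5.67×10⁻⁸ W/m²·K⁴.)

513 °C = 786 K.
P = εσAT⁴ = 0.818 × 5.67×10⁻⁸ × 0.0490 × (786)⁴ = 0.818 × 5.67×10⁻⁸ × 0.0490 × 3.82×10^11.
P = 867 W.

P ≈ 867 W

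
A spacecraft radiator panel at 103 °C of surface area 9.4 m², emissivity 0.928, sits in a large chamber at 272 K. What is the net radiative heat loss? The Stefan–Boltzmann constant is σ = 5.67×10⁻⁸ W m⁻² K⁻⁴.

Q ≈ 7180 W

Convert: 103 °C = 376 K.
Q = εσA(T⁴ − T_s⁴). T⁴ − T_s⁴ = (376)⁴ − (272)⁴ = 2.00×10^10 − 5.47×10^9 = 1.45×10^10 K⁴.
Q = 0.928 × 5.67×10⁻⁸ × 9.40 × 1.45×10^10 = 7180 W.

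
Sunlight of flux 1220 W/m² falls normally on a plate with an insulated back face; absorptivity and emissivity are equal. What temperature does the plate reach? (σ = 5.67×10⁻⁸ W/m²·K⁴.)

T ≈ 383 K

Absorbed flux αS = emitted flux εσT⁴ (one radiating face); with α = ε, T = (S/σ)^(1/4).
T = (1220 / 5.67×10⁻⁸)^(1/4) = (2.15×10^10)^(1/4).
T = 383 K.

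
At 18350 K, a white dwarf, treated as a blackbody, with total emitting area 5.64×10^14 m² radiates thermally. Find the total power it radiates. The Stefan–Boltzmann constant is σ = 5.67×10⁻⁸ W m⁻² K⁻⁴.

P ≈ 3.63×10^24 W

P = σAT⁴ = 5.67×10⁻⁸ × 5.64×10^14 × (18350)⁴ = 5.67×10⁻⁸ × 5.64×10^14 × 1.13×10^17.
P = 3.63×10^24 W.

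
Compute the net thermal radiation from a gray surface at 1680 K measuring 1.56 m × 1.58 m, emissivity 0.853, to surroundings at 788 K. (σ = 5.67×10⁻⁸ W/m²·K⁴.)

Q ≈ 9.04×10^5 W

A = 1.56 × 1.58 = 2.46 m².
Q = εσA(T⁴ − T_s⁴). T⁴ − T_s⁴ = (1680)⁴ − (788)⁴ = 7.97×10^12 − 3.86×10^11 = 7.58×10^12 K⁴.
Q = 0.853 × 5.67×10⁻⁸ × 2.46 × 7.58×10^12 = 9.04×10^5 W.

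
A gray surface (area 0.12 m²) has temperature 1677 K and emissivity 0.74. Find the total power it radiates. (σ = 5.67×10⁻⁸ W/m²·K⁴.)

P = εσAT⁴ = 0.74 × 5.67×10⁻⁸ × 0.120 × (1677)⁴ = 0.74 × 5.67×10⁻⁸ × 0.120 × 7.91×10^12.
P = 39800 W.

P ≈ 39800 W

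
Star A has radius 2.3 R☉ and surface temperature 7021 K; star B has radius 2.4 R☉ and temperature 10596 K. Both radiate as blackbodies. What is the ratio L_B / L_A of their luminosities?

L_B/L_A ≈ 5.65

L = 4πR²σT⁴ ∝ R²T⁴, so L_B/L_A = (2.4/2.3)² × (10596/7021)⁴ = 1.09 × 5.19 = 5.65.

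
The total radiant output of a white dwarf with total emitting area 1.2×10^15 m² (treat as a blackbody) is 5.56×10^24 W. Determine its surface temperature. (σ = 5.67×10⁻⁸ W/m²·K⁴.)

From P = σAT⁴, T = (P / σA)^(1/4) = (5.56×10^24 / (5.67×10⁻⁸ × 1.20×10^15))^(1/4).
T = (8.17×10^16)^(1/4) = 16900 K.

T ≈ 16900 K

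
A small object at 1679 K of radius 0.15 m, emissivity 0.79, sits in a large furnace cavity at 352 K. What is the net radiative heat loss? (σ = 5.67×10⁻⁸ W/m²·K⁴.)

A = 4πr² = 4π × (0.15)² = 0.283 m².
Q = εσA(T⁴ − T_s⁴). T⁴ − T_s⁴ = (1679)⁴ − (352)⁴ = 7.95×10^12 − 1.54×10^10 = 7.93×10^12 K⁴.
Q = 0.79 × 5.67×10⁻⁸ × 0.283 × 7.93×10^12 = 1.00×10^5 W.

Q ≈ 1.00×10^5 W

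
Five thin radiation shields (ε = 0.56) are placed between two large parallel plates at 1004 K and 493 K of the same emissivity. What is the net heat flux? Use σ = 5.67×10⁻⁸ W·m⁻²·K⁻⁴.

q ≈ 3520 W/m²

Each of the 6 gaps contributes resistance (2/ε − 1) = 2/0.56 − 1 = 2.571; total = 15.43.
q = σ(T₁⁴ − T₂⁴) / 15.43 = 5.67×10⁻⁸ × 9.57×10^11 / 15.43 = 3520 W/m².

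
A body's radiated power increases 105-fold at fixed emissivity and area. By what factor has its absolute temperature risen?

P ∝ T⁴ ⇒ T ∝ P^(1/4), so T scales by (105)^(1/4) = 3.20.

factor ≈ 3.20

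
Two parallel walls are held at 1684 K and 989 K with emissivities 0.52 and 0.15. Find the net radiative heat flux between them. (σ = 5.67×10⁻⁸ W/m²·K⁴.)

For two large parallel gray plates, q = σ(T₁⁴ − T₂⁴) / (1/ε₁ + 1/ε₂ − 1).
1/ε₁ + 1/ε₂ − 1 = 1/0.52 + 1/0.15 − 1 = 7.590.
T₁⁴ − T₂⁴ = 8.04×10^12 − 9.57×10^11 = 7.09×10^12 K⁴.
q = 5.67×10⁻⁸ × 7.09×10^12 / 7.590 = 52900 W/m².

q ≈ 52900 W/m²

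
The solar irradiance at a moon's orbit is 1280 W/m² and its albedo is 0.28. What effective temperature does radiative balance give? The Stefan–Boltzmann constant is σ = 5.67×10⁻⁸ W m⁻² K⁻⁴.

Power absorbed = (1−a)S·πR²; power emitted = 4πR²σT⁴. Equating and cancelling πR²:
T = ((1−a)S / 4σ)^(1/4) = (922 / (4 × 5.67×10⁻⁸))^(1/4) = (4.06×10^9)^(1/4).
T = 252 K.

T ≈ 252 K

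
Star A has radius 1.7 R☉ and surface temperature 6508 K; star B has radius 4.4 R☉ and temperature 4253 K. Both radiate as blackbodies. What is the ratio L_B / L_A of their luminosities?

L_B/L_A ≈ 1.22

L = 4πR²σT⁴ ∝ R²T⁴, so L_B/L_A = (4.4/1.7)² × (4253/6508)⁴ = 6.70 × 0.182 = 1.22.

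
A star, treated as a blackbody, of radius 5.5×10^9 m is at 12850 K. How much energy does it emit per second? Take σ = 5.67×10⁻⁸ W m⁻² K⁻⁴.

P ≈ 5.88×10^29 W

A = 4πr² = 4π × (5.5×10^9)² = 3.80×10^20 m².
P = σAT⁴ = 5.67×10⁻⁸ × 3.80×10^20 × (12850)⁴ = 5.67×10⁻⁸ × 3.80×10^20 × 2.73×10^16.
P = 5.88×10^29 W.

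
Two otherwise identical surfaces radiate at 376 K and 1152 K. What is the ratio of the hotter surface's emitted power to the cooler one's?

ratio ≈ 88.1

P ∝ T⁴, so the ratio is (1152/376)⁴ = (3.064)⁴ = 88.1.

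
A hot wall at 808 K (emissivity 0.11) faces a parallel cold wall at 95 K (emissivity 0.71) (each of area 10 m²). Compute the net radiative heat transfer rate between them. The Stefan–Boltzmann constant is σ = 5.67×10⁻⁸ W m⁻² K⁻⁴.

Q ≈ 25400 W

For two large parallel gray plates, q = σ(T₁⁴ − T₂⁴) / (1/ε₁ + 1/ε₂ − 1).
1/ε₁ + 1/ε₂ − 1 = 1/0.11 + 1/0.71 − 1 = 9.499.
T₁⁴ − T₂⁴ = 4.26×10^11 − 8.15×10^7 = 4.26×10^11 K⁴.
q = 5.67×10⁻⁸ × 4.26×10^11 / 9.499 = 2540 W/m².
Q = q·A = 2540 × 10 = 25400 W.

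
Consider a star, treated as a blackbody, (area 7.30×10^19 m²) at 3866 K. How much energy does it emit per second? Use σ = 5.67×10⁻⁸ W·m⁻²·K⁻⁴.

P = σAT⁴ = 5.67×10⁻⁸ × 7.30×10^19 × (3866)⁴ = 5.67×10⁻⁸ × 7.30×10^19 × 2.23×10^14.
P = 9.25×10^26 W.

P ≈ 9.25×10^26 W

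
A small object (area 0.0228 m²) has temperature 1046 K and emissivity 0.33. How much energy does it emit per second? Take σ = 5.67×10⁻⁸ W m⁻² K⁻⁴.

P = εσAT⁴ = 0.33 × 5.67×10⁻⁸ × 0.0228 × (1046)⁴ = 0.33 × 5.67×10⁻⁸ × 0.0228 × 1.20×10^12.
P = 511 W.

P ≈ 511 W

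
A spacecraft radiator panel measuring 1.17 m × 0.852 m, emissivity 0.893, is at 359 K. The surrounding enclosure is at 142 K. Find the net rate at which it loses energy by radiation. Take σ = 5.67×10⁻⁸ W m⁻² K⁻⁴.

Q ≈ 818 W

A = 1.17 × 0.852 = 0.997 m².
Q = εσA(T⁴ − T_s⁴). T⁴ − T_s⁴ = (359)⁴ − (142)⁴ = 1.66×10^10 − 4.07×10^8 = 1.62×10^10 K⁴.
Q = 0.893 × 5.67×10⁻⁸ × 0.997 × 1.62×10^10 = 818 W.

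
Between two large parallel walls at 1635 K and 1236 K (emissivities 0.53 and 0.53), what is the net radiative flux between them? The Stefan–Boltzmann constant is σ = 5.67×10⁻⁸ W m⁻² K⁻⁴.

For two large parallel gray plates, q = σ(T₁⁴ − T₂⁴) / (1/ε₁ + 1/ε₂ − 1).
1/ε₁ + 1/ε₂ − 1 = 1/0.53 + 1/0.53 − 1 = 2.774.
T₁⁴ − T₂⁴ = 7.15×10^12 − 2.33×10^12 = 4.81×10^12 K⁴.
q = 5.67×10⁻⁸ × 4.81×10^12 / 2.774 = 98400 W/m².

q ≈ 98400 W/m²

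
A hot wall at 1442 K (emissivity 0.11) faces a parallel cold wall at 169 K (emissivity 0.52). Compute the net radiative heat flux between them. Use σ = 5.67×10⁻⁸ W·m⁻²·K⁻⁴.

For two large parallel gray plates, q = σ(T₁⁴ − T₂⁴) / (1/ε₁ + 1/ε₂ − 1).
1/ε₁ + 1/ε₂ − 1 = 1/0.11 + 1/0.52 − 1 = 10.01.
T₁⁴ − T₂⁴ = 4.32×10^12 − 8.16×10^8 = 4.32×10^12 K⁴.
q = 5.67×10⁻⁸ × 4.32×10^12 / 10.01 = 24500 W/m².

q ≈ 24500 W/m²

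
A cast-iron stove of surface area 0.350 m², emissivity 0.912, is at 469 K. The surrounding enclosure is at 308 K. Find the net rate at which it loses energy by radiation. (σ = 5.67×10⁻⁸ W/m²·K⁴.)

Q = εσA(T⁴ − T_s⁴). T⁴ − T_s⁴ = (469)⁴ − (308)⁴ = 4.84×10^10 − 9.00×10^9 = 3.94×10^10 K⁴.
Q = 0.912 × 5.67×10⁻⁸ × 0.350 × 3.94×10^10 = 713 W.

Q ≈ 713 W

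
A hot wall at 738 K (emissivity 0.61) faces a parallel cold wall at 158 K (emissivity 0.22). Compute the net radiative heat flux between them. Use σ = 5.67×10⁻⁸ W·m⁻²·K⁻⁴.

For two large parallel gray plates, q = σ(T₁⁴ − T₂⁴) / (1/ε₁ + 1/ε₂ − 1).
1/ε₁ + 1/ε₂ − 1 = 1/0.61 + 1/0.22 − 1 = 5.185.
T₁⁴ − T₂⁴ = 2.97×10^11 − 6.23×10^8 = 2.96×10^11 K⁴.
q = 5.67×10⁻⁸ × 2.96×10^11 / 5.185 = 3240 W/m².

q ≈ 3240 W/m²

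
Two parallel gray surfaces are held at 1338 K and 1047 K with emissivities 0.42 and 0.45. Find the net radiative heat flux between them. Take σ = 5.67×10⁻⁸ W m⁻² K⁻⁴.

For two large parallel gray plates, q = σ(T₁⁴ − T₂⁴) / (1/ε₁ + 1/ε₂ − 1).
1/ε₁ + 1/ε₂ − 1 = 1/0.42 + 1/0.45 − 1 = 3.603.
T₁⁴ − T₂⁴ = 3.20×10^12 − 1.20×10^12 = 2.00×10^12 K⁴.
q = 5.67×10⁻⁸ × 2.00×10^12 / 3.603 = 31500 W/m².

q ≈ 31500 W/m²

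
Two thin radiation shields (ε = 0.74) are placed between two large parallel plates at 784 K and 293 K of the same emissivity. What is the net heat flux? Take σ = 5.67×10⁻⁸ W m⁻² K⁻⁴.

q ≈ 4110 W/m²

Each of the 3 gaps contributes resistance (2/ε − 1) = 2/0.74 − 1 = 1.703; total = 5.108.
q = σ(T₁⁴ − T₂⁴) / 5.108 = 5.67×10⁻⁸ × 3.70×10^11 / 5.108 = 4110 W/m².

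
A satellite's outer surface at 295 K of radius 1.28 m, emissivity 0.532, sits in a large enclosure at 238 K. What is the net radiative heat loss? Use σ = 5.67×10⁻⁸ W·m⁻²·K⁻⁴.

A = 4πr² = 4π × (1.28)² = 20.6 m².
Q = εσA(T⁴ − T_s⁴). T⁴ − T_s⁴ = (295)⁴ − (238)⁴ = 7.57×10^9 − 3.21×10^9 = 4.36×10^9 K⁴.
Q = 0.532 × 5.67×10⁻⁸ × 20.6 × 4.36×10^9 = 2710 W.

Q ≈ 2710 W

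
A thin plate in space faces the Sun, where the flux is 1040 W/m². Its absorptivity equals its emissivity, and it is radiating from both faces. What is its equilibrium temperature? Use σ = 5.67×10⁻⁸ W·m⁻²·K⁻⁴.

Absorbed flux αS = emitted flux 2εσT⁴ per unit area; with α = ε this gives T = (S/2σ)^(1/4).
T = (1040 / (2 × 5.67×10⁻⁸))^(1/4) = (9.17×10^9)^(1/4).
T = 309 K.

T ≈ 309 K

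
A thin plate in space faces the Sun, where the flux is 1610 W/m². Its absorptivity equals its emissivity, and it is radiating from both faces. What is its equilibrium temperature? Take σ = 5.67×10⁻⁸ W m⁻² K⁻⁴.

Absorbed flux αS = emitted flux 2εσT⁴ per unit area; with α = ε this gives T = (S/2σ)^(1/4).
T = (1610 / (2 × 5.67×10⁻⁸))^(1/4) = (1.42×10^10)^(1/4).
T = 345 K.

T ≈ 345 K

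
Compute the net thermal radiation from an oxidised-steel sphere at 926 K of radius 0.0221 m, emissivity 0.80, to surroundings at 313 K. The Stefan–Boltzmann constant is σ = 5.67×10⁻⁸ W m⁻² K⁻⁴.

Q ≈ 202 W

A = 4πr² = 4π × (0.0221)² = 6.14×10^-3 m².
Q = εσA(T⁴ − T_s⁴). T⁴ − T_s⁴ = (926)⁴ − (313)⁴ = 7.35×10^11 − 9.60×10^9 = 7.26×10^11 K⁴.
Q = 0.80 × 5.67×10⁻⁸ × 6.14×10^-3 × 7.26×10^11 = 202 W.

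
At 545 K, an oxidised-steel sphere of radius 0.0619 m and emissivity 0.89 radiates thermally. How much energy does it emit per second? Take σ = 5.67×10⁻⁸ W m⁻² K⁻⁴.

P ≈ 214 W

A = 4πr² = 4π × (0.0619)² = 0.0481 m².
P = εσAT⁴ = 0.89 × 5.67×10⁻⁸ × 0.0481 × (545)⁴ = 0.89 × 5.67×10⁻⁸ × 0.0481 × 8.82×10^10.
P = 214 W.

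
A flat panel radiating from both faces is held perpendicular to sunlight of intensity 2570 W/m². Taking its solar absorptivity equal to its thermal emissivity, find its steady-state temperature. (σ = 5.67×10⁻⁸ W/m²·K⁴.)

Absorbed flux αS = emitted flux 2εσT⁴ per unit area; with α = ε this gives T = (S/2σ)^(1/4).
T = (2570 / (2 × 5.67×10⁻⁸))^(1/4) = (2.27×10^10)^(1/4).
T = 388 K.

T ≈ 388 K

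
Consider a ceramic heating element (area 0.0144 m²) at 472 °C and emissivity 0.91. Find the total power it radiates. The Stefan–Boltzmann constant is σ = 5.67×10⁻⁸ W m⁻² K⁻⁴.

472 °C = 745 K.
P = εσAT⁴ = 0.91 × 5.67×10⁻⁸ × 0.0144 × (745)⁴ = 0.91 × 5.67×10⁻⁸ × 0.0144 × 3.08×10^11.
P = 229 W.

P ≈ 229 W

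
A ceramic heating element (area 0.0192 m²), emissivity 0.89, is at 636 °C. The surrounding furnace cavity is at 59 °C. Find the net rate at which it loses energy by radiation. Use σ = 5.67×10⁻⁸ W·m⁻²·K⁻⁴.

Convert: 636 °C = 909 K; 59 °C = 332 K.
Q = εσA(T⁴ − T_s⁴). T⁴ − T_s⁴ = (909)⁴ − (332)⁴ = 6.83×10^11 − 1.21×10^10 = 6.71×10^11 K⁴.
Q = 0.89 × 5.67×10⁻⁸ × 0.0192 × 6.71×10^11 = 650 W.

Q ≈ 650 W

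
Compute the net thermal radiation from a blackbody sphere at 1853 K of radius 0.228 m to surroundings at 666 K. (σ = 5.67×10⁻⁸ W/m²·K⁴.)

Q ≈ 4.29×10^5 W

A = 4πr² = 4π × (0.228)² = 0.653 m².
Q = σA(T⁴ − T_s⁴). T⁴ − T_s⁴ = (1853)⁴ − (666)⁴ = 1.18×10^13 − 1.97×10^11 = 1.16×10^13 K⁴.
Q = 5.67×10⁻⁸ × 0.653 × 1.16×10^13 = 4.29×10^5 W.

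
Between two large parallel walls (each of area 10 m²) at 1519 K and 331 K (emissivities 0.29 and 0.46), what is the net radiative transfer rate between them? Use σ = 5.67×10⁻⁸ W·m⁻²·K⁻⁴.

Q ≈ 6.52×10^5 W

For two large parallel gray plates, q = σ(T₁⁴ − T₂⁴) / (1/ε₁ + 1/ε₂ − 1).
1/ε₁ + 1/ε₂ − 1 = 1/0.29 + 1/0.46 − 1 = 4.622.
T₁⁴ − T₂⁴ = 5.32×10^12 − 1.20×10^10 = 5.31×10^12 K⁴.
q = 5.67×10⁻⁸ × 5.31×10^12 / 4.622 = 65200 W/m².
Q = q·A = 65200 × 10 = 6.52×10^5 W.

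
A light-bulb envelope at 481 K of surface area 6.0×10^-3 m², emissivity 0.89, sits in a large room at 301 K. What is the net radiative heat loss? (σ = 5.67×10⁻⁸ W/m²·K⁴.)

Q ≈ 13.7 W

Q = εσA(T⁴ − T_s⁴). T⁴ − T_s⁴ = (481)⁴ − (301)⁴ = 5.35×10^10 − 8.21×10^9 = 4.53×10^10 K⁴.
Q = 0.89 × 5.67×10⁻⁸ × 6.00×10^-3 × 4.53×10^10 = 13.7 W.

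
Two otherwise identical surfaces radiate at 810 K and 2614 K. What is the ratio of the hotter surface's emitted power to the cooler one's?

ratio ≈ 108

P ∝ T⁴, so the ratio is (2614/810)⁴ = (3.227)⁴ = 108.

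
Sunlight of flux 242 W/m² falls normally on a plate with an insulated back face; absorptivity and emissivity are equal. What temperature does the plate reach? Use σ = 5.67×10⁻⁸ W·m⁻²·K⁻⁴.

Absorbed flux αS = emitted flux εσT⁴ (one radiating face); with α = ε, T = (S/σ)^(1/4).
T = (242 / 5.67×10⁻⁸)^(1/4) = (4.27×10^9)^(1/4).
T = 256 K.

T ≈ 256 K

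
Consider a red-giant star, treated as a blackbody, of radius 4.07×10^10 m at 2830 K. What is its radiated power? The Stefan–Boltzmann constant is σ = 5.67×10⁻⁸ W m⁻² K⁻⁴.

P ≈ 7.57×10^28 W

A = 4πr² = 4π × (4.07×10^10)² = 2.08×10^22 m².
P = σAT⁴ = 5.67×10⁻⁸ × 2.08×10^22 × (2830)⁴ = 5.67×10⁻⁸ × 2.08×10^22 × 6.41×10^13.
P = 7.57×10^28 W.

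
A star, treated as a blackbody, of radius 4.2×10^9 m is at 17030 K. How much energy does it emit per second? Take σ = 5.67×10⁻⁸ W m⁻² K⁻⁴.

P ≈ 1.06×10^30 W

A = 4πr² = 4π × (4.2×10^9)² = 2.22×10^20 m².
P = σAT⁴ = 5.67×10⁻⁸ × 2.22×10^20 × (17030)⁴ = 5.67×10⁻⁸ × 2.22×10^20 × 8.41×10^16.
P = 1.06×10^30 W.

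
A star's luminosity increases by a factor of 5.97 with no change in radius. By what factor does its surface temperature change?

P ∝ T⁴ ⇒ T ∝ P^(1/4), so T scales by (5.97)^(1/4) = 1.56.

factor ≈ 1.56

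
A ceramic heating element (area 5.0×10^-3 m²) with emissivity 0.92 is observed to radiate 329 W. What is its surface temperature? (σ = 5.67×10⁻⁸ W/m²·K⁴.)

T ≈ 1060 K

From P = εσAT⁴, T = (P / εσA)^(1/4) = (329 / (0.92 × 5.67×10⁻⁸ × 5.00×10^-3))^(1/4).
T = (1.26×10^12)^(1/4) = 1060 K.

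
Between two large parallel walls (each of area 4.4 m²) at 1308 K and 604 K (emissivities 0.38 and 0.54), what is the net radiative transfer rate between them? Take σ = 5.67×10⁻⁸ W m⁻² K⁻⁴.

Q ≈ 2.00×10^5 W

For two large parallel gray plates, q = σ(T₁⁴ − T₂⁴) / (1/ε₁ + 1/ε₂ − 1).
1/ε₁ + 1/ε₂ − 1 = 1/0.38 + 1/0.54 − 1 = 3.483.
T₁⁴ − T₂⁴ = 2.93×10^12 − 1.33×10^11 = 2.79×10^12 K⁴.
q = 5.67×10⁻⁸ × 2.79×10^12 / 3.483 = 45500 W/m².
Q = q·A = 45500 × 4.4 = 2.00×10^5 W.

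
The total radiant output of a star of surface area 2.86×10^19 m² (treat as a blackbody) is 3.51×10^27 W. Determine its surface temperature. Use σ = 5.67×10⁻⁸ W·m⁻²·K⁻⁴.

From P = σAT⁴, T = (P / σA)^(1/4) = (3.51×10^27 / (5.67×10⁻⁸ × 2.86×10^19))^(1/4).
T = (2.16×10^15)^(1/4) = 6820 K.

T ≈ 6820 K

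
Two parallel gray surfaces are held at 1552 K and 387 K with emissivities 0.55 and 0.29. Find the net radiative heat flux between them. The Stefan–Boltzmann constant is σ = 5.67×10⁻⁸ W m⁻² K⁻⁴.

q ≈ 76800 W/m²

For two large parallel gray plates, q = σ(T₁⁴ − T₂⁴) / (1/ε₁ + 1/ε₂ − 1).
1/ε₁ + 1/ε₂ − 1 = 1/0.55 + 1/0.29 − 1 = 4.266.
T₁⁴ − T₂⁴ = 5.80×10^12 − 2.24×10^10 = 5.78×10^12 K⁴.
q = 5.67×10⁻⁸ × 5.78×10^12 / 4.266 = 76800 W/m².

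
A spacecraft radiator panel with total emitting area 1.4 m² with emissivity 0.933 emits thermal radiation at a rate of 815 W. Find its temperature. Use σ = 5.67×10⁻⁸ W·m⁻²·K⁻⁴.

From P = εσAT⁴, T = (P / εσA)^(1/4) = (815 / (0.933 × 5.67×10⁻⁸ × 1.40))^(1/4).
T = (1.10×10^10)^(1/4) = 324 K.

T ≈ 324 K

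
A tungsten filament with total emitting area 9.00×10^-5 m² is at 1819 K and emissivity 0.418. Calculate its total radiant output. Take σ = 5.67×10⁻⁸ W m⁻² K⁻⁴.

P ≈ 23.4 W

P = εσAT⁴ = 0.418 × 5.67×10⁻⁸ × 9.00×10^-5 × (1819)⁴ = 0.418 × 5.67×10⁻⁸ × 9.00×10^-5 × 1.09×10^13.
P = 23.4 W.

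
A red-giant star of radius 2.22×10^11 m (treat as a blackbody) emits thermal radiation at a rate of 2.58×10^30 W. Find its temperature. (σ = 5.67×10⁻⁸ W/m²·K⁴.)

T ≈ 2930 K

A = 4πr² = 4π × (2.22×10^11)² = 6.19×10^23 m².
From P = σAT⁴, T = (P / σA)^(1/4) = (2.58×10^30 / (5.67×10⁻⁸ × 6.19×10^23))^(1/4).
T = (7.35×10^13)^(1/4) = 2930 K.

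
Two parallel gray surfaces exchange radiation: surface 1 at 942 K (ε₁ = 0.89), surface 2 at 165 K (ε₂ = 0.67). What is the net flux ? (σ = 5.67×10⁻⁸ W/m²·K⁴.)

For two large parallel gray plates, q = σ(T₁⁴ − T₂⁴) / (1/ε₁ + 1/ε₂ − 1).
1/ε₁ + 1/ε₂ − 1 = 1/0.89 + 1/0.67 − 1 = 1.616.
T₁⁴ − T₂⁴ = 7.87×10^11 − 7.41×10^8 = 7.87×10^11 K⁴.
q = 5.67×10⁻⁸ × 7.87×10^11 / 1.616 = 27600 W/m².

q ≈ 27600 W/m²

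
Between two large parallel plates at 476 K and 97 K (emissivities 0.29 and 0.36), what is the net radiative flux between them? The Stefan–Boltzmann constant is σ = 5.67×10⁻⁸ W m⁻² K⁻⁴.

q ≈ 556 W/m²

For two large parallel gray plates, q = σ(T₁⁴ − T₂⁴) / (1/ε₁ + 1/ε₂ − 1).
1/ε₁ + 1/ε₂ − 1 = 1/0.29 + 1/0.36 − 1 = 5.226.
T₁⁴ − T₂⁴ = 5.13×10^10 − 8.85×10^7 = 5.12×10^10 K⁴.
q = 5.67×10⁻⁸ × 5.12×10^10 / 5.226 = 556 W/m².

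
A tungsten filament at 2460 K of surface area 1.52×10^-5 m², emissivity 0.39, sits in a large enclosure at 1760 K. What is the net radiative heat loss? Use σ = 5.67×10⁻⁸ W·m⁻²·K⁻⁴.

Q ≈ 9.08 W

Q = εσA(T⁴ − T_s⁴). T⁴ − T_s⁴ = (2460)⁴ − (1760)⁴ = 3.66×10^13 − 9.60×10^12 = 2.70×10^13 K⁴.
Q = 0.39 × 5.67×10⁻⁸ × 1.52×10^-5 × 2.70×10^13 = 9.08 W.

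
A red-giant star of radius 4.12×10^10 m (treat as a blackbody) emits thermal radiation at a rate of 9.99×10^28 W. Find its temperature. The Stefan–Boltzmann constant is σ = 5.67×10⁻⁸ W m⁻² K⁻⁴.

T ≈ 3010 K

A = 4πr² = 4π × (4.12×10^10)² = 2.13×10^22 m².
From P = σAT⁴, T = (P / σA)^(1/4) = (9.99×10^28 / (5.67×10⁻⁸ × 2.13×10^22))^(1/4).
T = (8.26×10^13)^(1/4) = 3010 K.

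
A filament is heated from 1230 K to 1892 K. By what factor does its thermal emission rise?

ratio ≈ 5.60

P ∝ T⁴, so the ratio is (1892/1230)⁴ = (1.538)⁴ = 5.60.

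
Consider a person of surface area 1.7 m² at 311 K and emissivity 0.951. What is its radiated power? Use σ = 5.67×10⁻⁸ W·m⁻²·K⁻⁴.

P ≈ 858 W

Stefan–Boltzmann: P = εσAT⁴ = 0.951 × 5.67×10⁻⁸ × 1.70 × (311)⁴ = 0.951 × 5.67×10⁻⁸ × 1.70 × 9.35×10^9.
P = 858 W.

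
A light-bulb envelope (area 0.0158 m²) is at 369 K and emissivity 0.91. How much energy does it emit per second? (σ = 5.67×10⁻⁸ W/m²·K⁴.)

P ≈ 15.1 W

Stefan–Boltzmann: P = εσAT⁴ = 0.91 × 5.67×10⁻⁸ × 0.0158 × (369)⁴ = 0.91 × 5.67×10⁻⁸ × 0.0158 × 1.85×10^10.
P = 15.1 W.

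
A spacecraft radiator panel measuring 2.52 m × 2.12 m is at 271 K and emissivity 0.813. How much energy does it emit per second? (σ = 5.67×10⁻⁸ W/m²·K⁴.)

A = 2.52 × 2.12 = 5.34 m².
Stefan–Boltzmann: P = εσAT⁴ = 0.813 × 5.67×10⁻⁸ × 5.34 × (271)⁴ = 0.813 × 5.67×10⁻⁸ × 5.34 × 5.39×10^9.
P = 1330 W.

P ≈ 1330 W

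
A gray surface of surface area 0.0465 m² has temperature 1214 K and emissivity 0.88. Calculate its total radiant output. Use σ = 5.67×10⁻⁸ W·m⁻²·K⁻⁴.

Stefan–Boltzmann: P = εσAT⁴ = 0.88 × 5.67×10⁻⁸ × 0.0465 × (1214)⁴ = 0.88 × 5.67×10⁻⁸ × 0.0465 × 2.17×10^12.
P = 5040 W.

P ≈ 5040 W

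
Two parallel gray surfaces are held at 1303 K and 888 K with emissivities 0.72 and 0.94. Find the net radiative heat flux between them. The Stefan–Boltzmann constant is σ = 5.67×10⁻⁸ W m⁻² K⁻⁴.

For two large parallel gray plates, q = σ(T₁⁴ − T₂⁴) / (1/ε₁ + 1/ε₂ − 1).
1/ε₁ + 1/ε₂ − 1 = 1/0.72 + 1/0.94 − 1 = 1.453.
T₁⁴ − T₂⁴ = 2.88×10^12 − 6.22×10^11 = 2.26×10^12 K⁴.
q = 5.67×10⁻⁸ × 2.26×10^12 / 1.453 = 88200 W/m².

q ≈ 88200 W/m²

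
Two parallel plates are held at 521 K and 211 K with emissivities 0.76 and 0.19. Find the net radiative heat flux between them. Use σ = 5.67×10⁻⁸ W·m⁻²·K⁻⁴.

q ≈ 729 W/m²

For two large parallel gray plates, q = σ(T₁⁴ − T₂⁴) / (1/ε₁ + 1/ε₂ − 1).
1/ε₁ + 1/ε₂ − 1 = 1/0.76 + 1/0.19 − 1 = 5.579.
T₁⁴ − T₂⁴ = 7.37×10^10 − 1.98×10^9 = 7.17×10^10 K⁴.
q = 5.67×10⁻⁸ × 7.17×10^10 / 5.579 = 729 W/m².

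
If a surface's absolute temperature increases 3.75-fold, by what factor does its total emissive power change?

P ∝ T⁴, so the power scales as (3.75)⁴ = 198.

factor ≈ 198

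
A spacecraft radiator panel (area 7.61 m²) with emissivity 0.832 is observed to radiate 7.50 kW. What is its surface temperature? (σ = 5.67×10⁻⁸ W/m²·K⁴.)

From P = εσAT⁴, T = (P / εσA)^(1/4) = (7500 / (0.832 × 5.67×10⁻⁸ × 7.61))^(1/4).
T = (2.09×10^10)^(1/4) = 380 K.

T ≈ 380 K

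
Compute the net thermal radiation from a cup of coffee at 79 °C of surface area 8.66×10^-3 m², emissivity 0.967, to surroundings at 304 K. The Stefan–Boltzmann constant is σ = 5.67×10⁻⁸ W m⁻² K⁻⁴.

Convert: 79 °C = 352 K.
Q = εσA(T⁴ − T_s⁴). T⁴ − T_s⁴ = (352)⁴ − (304)⁴ = 1.54×10^10 − 8.54×10^9 = 6.81×10^9 K⁴.
Q = 0.967 × 5.67×10⁻⁸ × 8.66×10^-3 × 6.81×10^9 = 3.23 W.

Q ≈ 3.23 W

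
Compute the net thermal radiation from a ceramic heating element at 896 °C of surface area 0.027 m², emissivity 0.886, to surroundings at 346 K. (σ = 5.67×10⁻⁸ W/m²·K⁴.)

Convert: 896 °C = 1169 K.
Q = εσA(T⁴ − T_s⁴). T⁴ − T_s⁴ = (1169)⁴ − (346)⁴ = 1.87×10^12 − 1.43×10^10 = 1.85×10^12 K⁴.
Q = 0.886 × 5.67×10⁻⁸ × 0.0270 × 1.85×10^12 = 2510 W.

Q ≈ 2510 W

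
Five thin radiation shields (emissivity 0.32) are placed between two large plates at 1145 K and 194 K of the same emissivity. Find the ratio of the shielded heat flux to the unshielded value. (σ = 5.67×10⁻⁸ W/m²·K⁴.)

ratio ≈ 0.167

With N identical shields there are N+1 = 6 gaps in series, each with the same radiative resistance, so the flux falls to 1/(N+1) of its unshielded value.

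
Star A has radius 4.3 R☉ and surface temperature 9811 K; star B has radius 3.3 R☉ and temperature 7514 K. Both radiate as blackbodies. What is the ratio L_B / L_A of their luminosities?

L = 4πR²σT⁴ ∝ R²T⁴, so L_B/L_A = (3.3/4.3)² × (7514/9811)⁴ = 0.589 × 0.344 = 0.203.

L_B/L_A ≈ 0.203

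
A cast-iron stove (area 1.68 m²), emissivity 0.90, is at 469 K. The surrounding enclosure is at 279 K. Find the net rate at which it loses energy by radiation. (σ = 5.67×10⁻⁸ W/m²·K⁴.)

Q ≈ 3630 W

Q = εσA(T⁴ − T_s⁴). T⁴ − T_s⁴ = (469)⁴ − (279)⁴ = 4.84×10^10 − 6.06×10^9 = 4.23×10^10 K⁴.
Q = 0.90 × 5.67×10⁻⁸ × 1.68 × 4.23×10^10 = 3630 W.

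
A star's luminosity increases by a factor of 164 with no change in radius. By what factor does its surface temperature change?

P ∝ T⁴ ⇒ T ∝ P^(1/4), so T scales by (164)^(1/4) = 3.58.

factor ≈ 3.58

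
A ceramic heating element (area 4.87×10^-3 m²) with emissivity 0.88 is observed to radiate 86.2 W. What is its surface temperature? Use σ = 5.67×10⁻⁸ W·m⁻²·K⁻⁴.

T ≈ 772 K

From P = εσAT⁴, T = (P / εσA)^(1/4) = (86.2 / (0.88 × 5.67×10⁻⁸ × 4.87×10^-3))^(1/4).
T = (3.55×10^11)^(1/4) = 772 K.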